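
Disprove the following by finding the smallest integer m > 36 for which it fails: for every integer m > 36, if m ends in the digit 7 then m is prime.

Check each integer m > 36 in order until m ends in the digit 7 but m is not prime.
For m = 37, 47 the conclusion holds.
m = 57: 57 ends in 7; 57 = 3 × 19, composite.
Hence m = 57 is a counterexample.

m = 57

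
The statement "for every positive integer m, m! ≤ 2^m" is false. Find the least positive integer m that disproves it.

A counterexample is any positive integer m such that m! > 2^m; we check each in order.
m = 1: m! = 1 and 2^m = 2, so 1 ≤ 2.
m = 2: m! = 2 and 2^m = 4, so 2 ≤ 4.
m = 3: m! = 6 and 2^m = 8, so 6 ≤ 8.
m = 4: m! = 24 and 2^m = 16, so 24 > 16.

m = 4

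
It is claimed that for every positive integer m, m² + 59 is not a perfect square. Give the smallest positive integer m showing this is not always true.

Check each positive integer m in order until m² + 59 is a perfect square.
For m = 1, 2, 3, 4, …, 26, 27, 28 the conclusion holds.
m = 29: 29² + 59 = 900 = 30², a perfect square.

m = 29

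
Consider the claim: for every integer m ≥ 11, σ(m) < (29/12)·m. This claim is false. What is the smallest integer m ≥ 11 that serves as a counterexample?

Check each integer m ≥ 11 in order until the claim fails.
The first 13 eligible values, up to m = 23, all satisfy the conclusion.
m = 24: σ(24) = 60; 60 ≥ 58.

m = 24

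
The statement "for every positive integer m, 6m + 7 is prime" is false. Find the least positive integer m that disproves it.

m = 3

For m = 1, 2 the conclusion holds.
m = 3: 6m + 7 = 25 = 5 × 5, composite.
Hence m = 3 is a counterexample.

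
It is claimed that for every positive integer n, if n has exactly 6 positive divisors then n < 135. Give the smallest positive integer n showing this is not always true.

n = 147

Check each positive integer n in order until n has exactly 6 positive divisors but the claim fails.
For n = 12, 18, 20, 28, …, 116, 117, 124 the conclusion holds.
n = 147: τ(147) = 6; 147 ≥ 135.
So n = 147 is the smallest counterexample.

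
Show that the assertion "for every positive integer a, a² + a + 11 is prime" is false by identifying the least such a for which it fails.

a = 10

For a = 1, 2, 3, 4, 5, 6, 7, 8, 9 the conclusion holds.
a = 10: a² + a + 11 = 121 = 11 × 11, composite.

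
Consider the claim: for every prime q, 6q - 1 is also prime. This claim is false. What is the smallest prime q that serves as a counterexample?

q = 11

For q = 2, 3, 5, 7 the conclusion holds.
q = 11: 6q - 1 = 65 = 5 × 13, not prime.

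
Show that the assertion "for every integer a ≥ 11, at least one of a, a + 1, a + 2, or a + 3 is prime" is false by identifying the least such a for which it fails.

For a = 11, 12, 13, 14, …, 21, 22, 23 the conclusion holds.
a = 24: 24 = 2 × 12; 25 = 5 × 5; 26 = 2 × 13; 27 = 3 × 9 — all composite.

a = 24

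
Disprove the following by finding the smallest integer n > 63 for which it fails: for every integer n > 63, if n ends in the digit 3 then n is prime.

n = 93

We need the least integer n > 63 for which n ends in the digit 3 but n is not prime.
For n = 73, 83 the conclusion holds.
n = 93: 93 ends in 3; 93 = 3 × 31, composite.
So n = 93 is the smallest counterexample.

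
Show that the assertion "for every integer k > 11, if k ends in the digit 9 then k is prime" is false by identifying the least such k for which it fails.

k = 39

k = 19: 19 ends in 9 and is prime.
k = 29: 29 ends in 9 and is prime.
k = 39: 39 ends in 9; 39 = 3 × 13, composite.
Thus k = 39 disproves the claim, and no smaller k works.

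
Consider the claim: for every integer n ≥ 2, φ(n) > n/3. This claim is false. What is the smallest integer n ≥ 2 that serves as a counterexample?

n = 6

The first 4 eligible values, up to n = 5, all satisfy the conclusion.
n = 6: φ(6) = 2 and 6/3 = 2, so φ(6) ≤ 6/3.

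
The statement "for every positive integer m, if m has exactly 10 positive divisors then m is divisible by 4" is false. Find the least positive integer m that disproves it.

A counterexample is any positive integer m such that m has exactly 10 positive divisors but m is not divisible by 4; we check each in order.
m = 48: τ(48) = 10; 48 mod 4 = 0.
m = 80: τ(80) = 10; 80 mod 4 = 0.
m = 112: τ(112) = 10; 112 mod 4 = 0.
m = 162: τ(162) = 10; 162 mod 4 = 2.
Thus m = 162 disproves the claim, and no smaller m works.

m = 162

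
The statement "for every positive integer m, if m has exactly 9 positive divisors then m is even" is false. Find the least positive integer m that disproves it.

m = 225

We need the least positive integer m for which m has exactly 9 positive divisors but m is odd.
m = 36: divisors of 36: 9 divisors; 36 is even.
m = 100: divisors of 100: 9 divisors; 100 is even.
m = 196: divisors of 196: 9 divisors; 196 is even.
m = 225: divisors of 225: 9 divisors; 225 is odd.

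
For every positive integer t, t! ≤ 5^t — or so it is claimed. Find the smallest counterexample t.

We need the least positive integer t for which t! > 5^t.
The first 11 eligible values, up to t = 11, all satisfy the conclusion.
t = 12: t! = 479001600 and 5^t = 244140625, so 479001600 > 244140625.
So t = 12 is the smallest counterexample.

t = 12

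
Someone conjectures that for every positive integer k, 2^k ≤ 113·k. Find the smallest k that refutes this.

A counterexample is any positive integer k such that 2^k > 113·k; we check each in order.
The first 10 eligible values, up to k = 10, all satisfy the conclusion.
k = 11: 2^k = 2048 and 113·k = 1243, so 2048 > 1243.
Thus k = 11 disproves the claim, and no smaller k works.

k = 11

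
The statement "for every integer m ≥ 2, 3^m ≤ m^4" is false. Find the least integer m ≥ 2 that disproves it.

m = 8

Check each integer m ≥ 2 in order until 3^m > m^4.
The first 6 eligible values, up to m = 7, all satisfy the conclusion.
m = 8: 3^m = 6561 and m^4 = 4096, so 6561 > 4096.
So m = 8 is the smallest counterexample.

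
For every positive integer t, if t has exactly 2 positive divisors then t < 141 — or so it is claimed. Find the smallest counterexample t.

The first 34 eligible values, up to t = 139, all satisfy the conclusion.
t = 149: τ(149) = 2; 149 ≥ 141.
Thus t = 149 disproves the claim, and no smaller t works.

t = 149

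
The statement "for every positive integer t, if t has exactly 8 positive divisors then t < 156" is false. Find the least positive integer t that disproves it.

The first 22 eligible values, up to t = 154, all satisfy the conclusion.
t = 165: τ(165) = 8; 165 ≥ 156.

t = 165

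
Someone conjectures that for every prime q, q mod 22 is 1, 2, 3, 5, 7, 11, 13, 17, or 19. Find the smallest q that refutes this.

The first 10 eligible values, up to q = 29, all satisfy the conclusion.
q = 31: 31 mod 22 = 9 — not in {1, 2, 3, 5, 7, 11, 13, 17, 19}.

q = 31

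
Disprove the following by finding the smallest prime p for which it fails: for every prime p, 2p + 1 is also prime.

p = 7

For p = 2, 3, 5 the conclusion holds.
p = 7: 2p + 1 = 15 = 3 × 5, not prime.
Thus p = 7 disproves the claim, and no smaller p works.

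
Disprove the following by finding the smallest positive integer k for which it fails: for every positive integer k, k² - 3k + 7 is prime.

Check each positive integer k in order until k² - 3k + 7 is not prime.
The first 5 eligible values, up to k = 5, all satisfy the conclusion.
k = 6: k² - 3k + 7 = 25 = 5 × 5, composite.

k = 6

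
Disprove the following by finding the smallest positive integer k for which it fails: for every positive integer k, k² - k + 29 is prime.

We need the least positive integer k for which k² - k + 29 is not prime.
k = 1: k² - k + 29 = 29, prime.
k = 2: k² - k + 29 = 31, prime.
k = 3: k² - k + 29 = 35 = 5 × 7, composite.

k = 3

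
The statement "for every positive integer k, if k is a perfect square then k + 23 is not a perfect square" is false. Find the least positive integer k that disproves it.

Check each positive integer k in order until k is a perfect square but k + 23 is a perfect square.
The first 10 eligible values, up to k = 100, all satisfy the conclusion.
k = 121: 121 = 11² and 121 + 23 = 144 = 12².

k = 121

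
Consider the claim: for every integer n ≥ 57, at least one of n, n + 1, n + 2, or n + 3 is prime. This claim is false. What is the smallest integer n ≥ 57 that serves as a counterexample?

The first 5 eligible values, up to n = 61, all satisfy the conclusion.
n = 62: 62 = 2 × 31; 63 = 3 × 21; 64 = 2 × 32; 65 = 5 × 13 — all composite.
Hence n = 62 is a counterexample.

n = 62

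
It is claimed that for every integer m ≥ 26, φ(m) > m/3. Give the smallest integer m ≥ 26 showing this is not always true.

m = 30

We need the least integer m ≥ 26 for which the claim fails.
m = 26: φ(26) = 12 and 26/3 = 26/3, so φ(26) > 26/3.
m = 27: φ(27) = 18 and 27/3 = 9, so φ(27) > 27/3.
m = 28: φ(28) = 12 and 28/3 = 28/3, so φ(28) > 28/3.
m = 29: φ(29) = 28 and 29/3 = 29/3, so φ(29) > 29/3.
m = 30: φ(30) = 8 and 30/3 = 10, so φ(30) ≤ 30/3.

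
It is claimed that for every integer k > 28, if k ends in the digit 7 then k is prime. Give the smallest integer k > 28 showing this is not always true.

k = 37: 37 ends in 7 and is prime.
k = 47: 47 ends in 7 and is prime.
k = 57: 57 ends in 7; 57 = 3 × 19, composite.

k = 57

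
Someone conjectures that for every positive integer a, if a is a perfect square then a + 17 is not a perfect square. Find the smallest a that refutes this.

a = 64

We need the least positive integer a for which a is a perfect square but a + 17 is a perfect square.
a = 1: 1 + 17 = 18, not a perfect square.
a = 4: 4 + 17 = 21, not a perfect square.
a = 9: 9 + 17 = 26, not a perfect square.
a = 16: 16 + 17 = 33, not a perfect square.
a = 25: 25 + 17 = 42, not a perfect square.
a = 36: 36 + 17 = 53, not a perfect square.
a = 49: 49 + 17 = 66, not a perfect square.
a = 64: 64 = 8² and 64 + 17 = 81 = 9².
So a = 64 is the smallest counterexample.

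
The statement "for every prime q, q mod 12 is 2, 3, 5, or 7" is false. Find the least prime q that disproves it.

q = 11

For q = 2, 3, 5, 7 the conclusion holds.
q = 11: 11 mod 12 = 11 — not in {2, 3, 5, 7}.
Thus q = 11 disproves the claim, and no smaller q works.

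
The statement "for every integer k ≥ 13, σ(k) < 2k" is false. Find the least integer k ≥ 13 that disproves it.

k = 18

Check each integer k ≥ 13 in order until the claim fails.
For k = 13, 14, 15, 16, 17 the conclusion holds.
k = 18: σ(18) = 39; 39 ≥ 36.
Thus k = 18 disproves the claim, and no smaller k works.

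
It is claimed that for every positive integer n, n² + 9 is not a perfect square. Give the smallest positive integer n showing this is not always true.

n = 4

Check each positive integer n in order until n² + 9 is a perfect square.
n = 1: 1² + 9 = 10, not a perfect square.
n = 2: 2² + 9 = 13, not a perfect square.
n = 3: 3² + 9 = 18, not a perfect square.
n = 4: 4² + 9 = 25 = 5², a perfect square.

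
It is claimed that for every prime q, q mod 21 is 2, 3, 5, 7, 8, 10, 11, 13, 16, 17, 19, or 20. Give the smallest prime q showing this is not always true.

q = 43

For q = 2, 3, 5, 7, …, 31, 37, 41 the conclusion holds.
q = 43: 43 mod 21 = 1 — not in {2, 3, 5, 7, 8, 10, 11, 13, 16, 17, 19, 20}.
Hence q = 43 is a counterexample.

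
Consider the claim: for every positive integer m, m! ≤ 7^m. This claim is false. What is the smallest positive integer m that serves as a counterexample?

Check each positive integer m in order until m! > 7^m.
For m = 1, 2, 3, 4, …, 14, 15, 16 the conclusion holds.
m = 17: m! = 355687428096000 and 7^m = 232630513987207, so 355687428096000 > 232630513987207.

m = 17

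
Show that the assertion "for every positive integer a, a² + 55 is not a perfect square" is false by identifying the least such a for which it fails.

A counterexample is any positive integer a such that a² + 55 is a perfect square; we check each in order.
For a = 1, 2 the conclusion holds.
a = 3: 3² + 55 = 64 = 8², a perfect square.
Thus a = 3 disproves the claim, and no smaller a works.

a = 3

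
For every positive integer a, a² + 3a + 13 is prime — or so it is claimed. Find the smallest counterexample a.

a = 9

Check each positive integer a in order until a² + 3a + 13 is not prime.
The first 8 eligible values, up to a = 8, all satisfy the conclusion.
a = 9: a² + 3a + 13 = 121 = 11 × 11, composite.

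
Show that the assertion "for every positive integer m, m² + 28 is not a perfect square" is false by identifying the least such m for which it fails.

m = 6

The first 5 eligible values, up to m = 5, all satisfy the conclusion.
m = 6: 6² + 28 = 64 = 8², a perfect square.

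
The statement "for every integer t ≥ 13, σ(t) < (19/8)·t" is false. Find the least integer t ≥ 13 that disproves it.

t = 24

Check each integer t ≥ 13 in order until the claim fails.
For t = 13, 14, 15, 16, …, 21, 22, 23 the conclusion holds.
t = 24: σ(24) = 60; 60 ≥ 57.
Hence t = 24 is a counterexample.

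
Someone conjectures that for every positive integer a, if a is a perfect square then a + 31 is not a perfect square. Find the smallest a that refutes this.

a = 225

A counterexample is any positive integer a such that a is a perfect square but a + 31 is a perfect square; we check each in order.
For a = 1, 4, 9, 16, …, 144, 169, 196 the conclusion holds.
a = 225: 225 = 15² and 225 + 31 = 256 = 16².
Hence a = 225 is a counterexample.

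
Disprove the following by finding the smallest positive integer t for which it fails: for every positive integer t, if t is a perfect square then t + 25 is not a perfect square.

t = 144

For t = 1, 4, 9, 16, …, 81, 100, 121 the conclusion holds.
t = 144: 144 = 12² and 144 + 25 = 169 = 13².
So t = 144 is the smallest counterexample.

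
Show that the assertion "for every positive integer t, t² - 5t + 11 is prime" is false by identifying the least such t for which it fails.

t = 7

A counterexample is any positive integer t such that t² - 5t + 11 is not prime; we check each in order.
For t = 1, 2, 3, 4, 5, 6 the conclusion holds.
t = 7: t² - 5t + 11 = 25 = 5 × 5, composite.
Thus t = 7 disproves the claim, and no smaller t works.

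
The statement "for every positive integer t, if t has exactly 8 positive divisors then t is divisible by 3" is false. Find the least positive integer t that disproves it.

A counterexample is any positive integer t such that t has exactly 8 positive divisors but t is not divisible by 3; we check each in order.
For t = 24, 30 the conclusion holds.
t = 40: τ(40) = 8; 40 mod 3 = 1.

t = 40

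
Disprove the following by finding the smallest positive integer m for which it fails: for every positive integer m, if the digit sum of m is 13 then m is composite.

A counterexample is any positive integer m such that the digit sum of m is 13 but m is prime; we check each in order.
For m = 49, 58 the conclusion holds.
m = 67: digit sum 13; 67 is prime, not composite.

m = 67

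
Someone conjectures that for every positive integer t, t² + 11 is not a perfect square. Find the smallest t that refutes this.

A counterexample is any positive integer t such that t² + 11 is a perfect square; we check each in order.
The first 4 eligible values, up to t = 4, all satisfy the conclusion.
t = 5: 5² + 11 = 36 = 6², a perfect square.
Thus t = 5 disproves the claim, and no smaller t works.

t = 5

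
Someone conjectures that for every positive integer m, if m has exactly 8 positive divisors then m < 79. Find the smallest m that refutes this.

m = 88

A counterexample is any positive integer m such that m has exactly 8 positive divisors but the claim fails; we check each in order.
For m = 24, 30, 40, 42, 54, 56, 66, 70, 78 the conclusion holds.
m = 88: τ(88) = 8; 88 ≥ 79.
Thus m = 88 disproves the claim, and no smaller m works.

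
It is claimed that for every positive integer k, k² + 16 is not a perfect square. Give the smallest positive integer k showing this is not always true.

k = 3

k = 1: 1² + 16 = 17, not a perfect square.
k = 2: 2² + 16 = 20, not a perfect square.
k = 3: 3² + 16 = 25 = 5², a perfect square.
Thus k = 3 disproves the claim, and no smaller k works.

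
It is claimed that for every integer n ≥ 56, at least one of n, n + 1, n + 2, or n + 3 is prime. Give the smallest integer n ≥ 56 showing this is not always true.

n = 62

For n = 56, 57, 58, 59, 60, 61 the conclusion holds.
n = 62: 62 = 2 × 31; 63 = 3 × 21; 64 = 2 × 32; 65 = 5 × 13 — all composite.
So n = 62 is the smallest counterexample.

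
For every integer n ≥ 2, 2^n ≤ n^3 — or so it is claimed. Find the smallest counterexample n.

The first 8 eligible values, up to n = 9, all satisfy the conclusion.
n = 10: 2^n = 1024 and n^3 = 1000, so 1024 > 1000.
So n = 10 is the smallest counterexample.

n = 10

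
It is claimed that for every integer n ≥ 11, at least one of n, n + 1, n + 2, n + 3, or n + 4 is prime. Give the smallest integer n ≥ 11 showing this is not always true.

n = 24

A counterexample is any integer n ≥ 11 such that n, n + 1, n + 2, n + 3, n + 4 are all composite; we check each in order.
For n = 11, 12, 13, 14, …, 21, 22, 23 the conclusion holds.
n = 24: 24 = 2 × 12; 25 = 5 × 5; 26 = 2 × 13; 27 = 3 × 9; 28 = 2 × 14 — all composite.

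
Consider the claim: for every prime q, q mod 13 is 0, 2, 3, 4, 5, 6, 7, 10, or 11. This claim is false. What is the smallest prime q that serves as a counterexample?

q = 47

We need the least prime q for which the claim fails.
For q = 2, 3, 5, 7, …, 37, 41, 43 the conclusion holds.
q = 47: 47 mod 13 = 8 — not in {0, 2, 3, 4, 5, 6, 7, 10, 11}.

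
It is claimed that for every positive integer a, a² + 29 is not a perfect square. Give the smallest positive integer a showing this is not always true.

Check each positive integer a in order until a² + 29 is a perfect square.
For a = 1, 2, 3, 4, …, 11, 12, 13 the conclusion holds.
a = 14: 14² + 29 = 225 = 15², a perfect square.
Hence a = 14 is a counterexample.

a = 14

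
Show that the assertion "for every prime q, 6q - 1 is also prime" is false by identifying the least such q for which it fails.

A counterexample is any prime q such that 6q - 1 is not prime; we check each in order.
q = 2: 6q - 1 = 11, prime.
q = 3: 6q - 1 = 17, prime.
q = 5: 6q - 1 = 29, prime.
q = 7: 6q - 1 = 41, prime.
q = 11: 6q - 1 = 65 = 5 × 13, not prime.

q = 11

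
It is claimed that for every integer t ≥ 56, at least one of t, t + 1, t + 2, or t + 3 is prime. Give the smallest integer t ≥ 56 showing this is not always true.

We need the least integer t ≥ 56 for which t, t + 1, t + 2, t + 3 are all composite.
t = 56: 59 is prime.
t = 57: 59 is prime.
t = 58: 59 is prime.
t = 59: 59 is prime.
t = 60: 61 is prime.
t = 61: 61 is prime.
t = 62: 62 = 2 × 31; 63 = 3 × 21; 64 = 2 × 32; 65 = 5 × 13 — all composite.

t = 62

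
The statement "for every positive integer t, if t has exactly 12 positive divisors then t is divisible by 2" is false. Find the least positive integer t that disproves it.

t = 315

A counterexample is any positive integer t such that t has exactly 12 positive divisors but t is not divisible by 2; we check each in order.
For t = 60, 72, 84, 90, …, 294, 306, 308 the conclusion holds.
t = 315: τ(315) = 12; 315 mod 2 = 1.
Hence t = 315 is a counterexample.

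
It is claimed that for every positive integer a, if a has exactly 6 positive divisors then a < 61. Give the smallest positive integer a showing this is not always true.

A counterexample is any positive integer a such that a has exactly 6 positive divisors but the claim fails; we check each in order.
The first 9 eligible values, up to a = 52, all satisfy the conclusion.
a = 63: τ(63) = 6; 63 ≥ 61.

a = 63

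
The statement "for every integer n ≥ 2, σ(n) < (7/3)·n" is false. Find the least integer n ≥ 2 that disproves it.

n = 12

Check each integer n ≥ 2 in order until the claim fails.
For n = 2, 3, 4, 5, 6, 7, 8, 9, 10, 11 the conclusion holds.
n = 12: σ(12) = 28; 28 ≥ 28.
Hence n = 12 is a counterexample.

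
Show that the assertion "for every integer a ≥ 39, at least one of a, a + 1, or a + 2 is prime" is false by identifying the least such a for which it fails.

a = 44

Check each integer a ≥ 39 in order until a, a + 1, a + 2 are all composite.
For a = 39, 40, 41, 42, 43 the conclusion holds.
a = 44: 44 = 2 × 22; 45 = 3 × 15; 46 = 2 × 23 — all composite.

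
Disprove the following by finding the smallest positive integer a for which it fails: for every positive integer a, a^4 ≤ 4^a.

Check each positive integer a in order until a^4 > 4^a.
For a = 1, 2 the conclusion holds.
a = 3: a^4 = 81 and 4^a = 64, so 81 > 64.
Hence a = 3 is a counterexample.

a = 3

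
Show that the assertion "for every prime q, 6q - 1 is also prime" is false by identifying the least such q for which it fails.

We need the least prime q for which 6q - 1 is not prime.
q = 2: 6q - 1 = 11, prime.
q = 3: 6q - 1 = 17, prime.
q = 5: 6q - 1 = 29, prime.
q = 7: 6q - 1 = 41, prime.
q = 11: 6q - 1 = 65 = 5 × 13, not prime.

q = 11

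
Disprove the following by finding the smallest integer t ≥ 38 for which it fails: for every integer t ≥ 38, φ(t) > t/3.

t = 42

Check each integer t ≥ 38 in order until the claim fails.
For t = 38, 39, 40, 41 the conclusion holds.
t = 42: φ(42) = 12 and 42/3 = 14, so φ(42) ≤ 42/3.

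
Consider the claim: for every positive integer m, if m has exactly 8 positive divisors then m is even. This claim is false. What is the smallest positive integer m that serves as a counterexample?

m = 105

For m = 24, 30, 40, 42, …, 88, 102, 104 the conclusion holds.
m = 105: divisors of 105: 1, 3, 5, 7, 15, 21, 35, 105; 105 is odd.
Thus m = 105 disproves the claim, and no smaller m works.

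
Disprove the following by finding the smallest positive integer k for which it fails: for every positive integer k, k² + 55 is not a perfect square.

k = 3

k = 1: 1² + 55 = 56, not a perfect square.
k = 2: 2² + 55 = 59, not a perfect square.
k = 3: 3² + 55 = 64 = 8², a perfect square.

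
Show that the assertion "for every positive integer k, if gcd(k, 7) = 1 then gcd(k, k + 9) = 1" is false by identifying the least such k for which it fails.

k = 3

We need the least positive integer k for which gcd(k, 7) = 1 but gcd(k, k + 9) > 1.
k = 1: gcd(1, 10) = 1.
k = 2: gcd(2, 11) = 1.
k = 3: gcd(3, 12) = 3.
Hence k = 3 is a counterexample.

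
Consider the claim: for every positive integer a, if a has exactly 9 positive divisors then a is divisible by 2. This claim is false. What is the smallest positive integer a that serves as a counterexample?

a = 225

A counterexample is any positive integer a such that a has exactly 9 positive divisors but a is not divisible by 2; we check each in order.
a = 36: τ(36) = 9; 36 mod 2 = 0.
a = 100: τ(100) = 9; 100 mod 2 = 0.
a = 196: τ(196) = 9; 196 mod 2 = 0.
a = 225: τ(225) = 9; 225 mod 2 = 1.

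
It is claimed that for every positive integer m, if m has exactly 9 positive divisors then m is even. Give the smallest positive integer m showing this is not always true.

m = 225

Check each positive integer m in order until m has exactly 9 positive divisors but m is odd.
m = 36: divisors of 36: 9 divisors; 36 is even.
m = 100: divisors of 100: 9 divisors; 100 is even.
m = 196: divisors of 196: 9 divisors; 196 is even.
m = 225: divisors of 225: 9 divisors; 225 is odd.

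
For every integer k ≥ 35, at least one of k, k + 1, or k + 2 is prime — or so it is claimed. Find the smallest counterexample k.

k = 38

A counterexample is any integer k ≥ 35 such that k, k + 1, k + 2 are all composite; we check each in order.
For k = 35, 36, 37 the conclusion holds.
k = 38: 38 = 2 × 19; 39 = 3 × 13; 40 = 2 × 20 — all composite.
Thus k = 38 disproves the claim, and no smaller k works.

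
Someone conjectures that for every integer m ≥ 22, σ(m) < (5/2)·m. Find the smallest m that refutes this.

m = 24

Check each integer m ≥ 22 in order until the claim fails.
For m = 22, 23 the conclusion holds.
m = 24: σ(24) = 60; 60 ≥ 60.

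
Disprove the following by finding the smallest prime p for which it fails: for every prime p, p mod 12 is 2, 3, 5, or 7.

We need the least prime p for which the claim fails.
For p = 2, 3, 5, 7 the conclusion holds.
p = 11: 11 mod 12 = 11 — not in {2, 3, 5, 7}.
So p = 11 is the smallest counterexample.

p = 11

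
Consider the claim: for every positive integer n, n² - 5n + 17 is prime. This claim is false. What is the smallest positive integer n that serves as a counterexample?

n = 13

For n = 1, 2, 3, 4, …, 10, 11, 12 the conclusion holds.
n = 13: n² - 5n + 17 = 121 = 11 × 11, composite.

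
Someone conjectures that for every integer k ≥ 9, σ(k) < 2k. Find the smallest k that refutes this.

Check each integer k ≥ 9 in order until the claim fails.
For k = 9, 10, 11 the conclusion holds.
k = 12: σ(12) = 28; 28 ≥ 24.
So k = 12 is the smallest counterexample.

k = 12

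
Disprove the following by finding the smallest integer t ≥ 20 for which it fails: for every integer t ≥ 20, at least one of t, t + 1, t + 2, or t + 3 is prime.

Check each integer t ≥ 20 in order until t, t + 1, t + 2, t + 3 are all composite.
The first 4 eligible values, up to t = 23, all satisfy the conclusion.
t = 24: 24 = 2 × 12; 25 = 5 × 5; 26 = 2 × 13; 27 = 3 × 9 — all composite.
Hence t = 24 is a counterexample.

t = 24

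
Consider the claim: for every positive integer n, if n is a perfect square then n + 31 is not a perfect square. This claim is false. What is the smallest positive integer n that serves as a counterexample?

Check each positive integer n in order until n is a perfect square but n + 31 is a perfect square.
For n = 1, 4, 9, 16, …, 144, 169, 196 the conclusion holds.
n = 225: 225 = 15² and 225 + 31 = 256 = 16².
Hence n = 225 is a counterexample.

n = 225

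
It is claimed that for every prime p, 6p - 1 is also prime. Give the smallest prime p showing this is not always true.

Check each prime p in order until 6p - 1 is not prime.
For p = 2, 3, 5, 7 the conclusion holds.
p = 11: 6p - 1 = 65 = 5 × 13, not prime.
So p = 11 is the smallest counterexample.

p = 11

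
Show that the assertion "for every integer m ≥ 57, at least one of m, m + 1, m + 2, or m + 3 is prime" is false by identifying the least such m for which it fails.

m = 62

We need the least integer m ≥ 57 for which m, m + 1, m + 2, m + 3 are all composite.
m = 57: 59 is prime.
m = 58: 59 is prime.
m = 59: 59 is prime.
m = 60: 61 is prime.
m = 61: 61 is prime.
m = 62: 62 = 2 × 31; 63 = 3 × 21; 64 = 2 × 32; 65 = 5 × 13 — all composite.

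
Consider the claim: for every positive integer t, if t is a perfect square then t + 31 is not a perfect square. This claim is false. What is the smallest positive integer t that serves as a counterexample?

Check each positive integer t in order until t is a perfect square but t + 31 is a perfect square.
The first 14 eligible values, up to t = 196, all satisfy the conclusion.
t = 225: 225 = 15² and 225 + 31 = 256 = 16².

t = 225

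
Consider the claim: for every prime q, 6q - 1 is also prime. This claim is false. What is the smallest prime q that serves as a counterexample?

q = 11

The first 4 eligible values, up to q = 7, all satisfy the conclusion.
q = 11: 6q - 1 = 65 = 5 × 13, not prime.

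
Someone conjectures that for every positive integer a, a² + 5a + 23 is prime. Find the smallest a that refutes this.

a = 14

The first 13 eligible values, up to a = 13, all satisfy the conclusion.
a = 14: a² + 5a + 23 = 289 = 17 × 17, composite.
So a = 14 is the smallest counterexample.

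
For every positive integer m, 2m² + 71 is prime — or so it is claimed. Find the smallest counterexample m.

m = 5

A counterexample is any positive integer m such that 2m² + 71 is not prime; we check each in order.
m = 1: 2m² + 71 = 73, prime.
m = 2: 2m² + 71 = 79, prime.
m = 3: 2m² + 71 = 89, prime.
m = 4: 2m² + 71 = 103, prime.
m = 5: 2m² + 71 = 121 = 11 × 11, composite.
So m = 5 is the smallest counterexample.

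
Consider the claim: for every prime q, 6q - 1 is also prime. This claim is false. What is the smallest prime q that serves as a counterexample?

The first 4 eligible values, up to q = 7, all satisfy the conclusion.
q = 11: 6q - 1 = 65 = 5 × 13, not prime.
Hence q = 11 is a counterexample.

q = 11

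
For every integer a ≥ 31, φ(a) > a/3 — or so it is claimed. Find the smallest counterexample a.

a = 36

The first 5 eligible values, up to a = 35, all satisfy the conclusion.
a = 36: φ(36) = 12 and 36/3 = 12, so φ(36) ≤ 36/3.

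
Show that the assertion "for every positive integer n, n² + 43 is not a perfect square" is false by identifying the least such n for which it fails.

n = 21

We need the least positive integer n for which n² + 43 is a perfect square.
The first 20 eligible values, up to n = 20, all satisfy the conclusion.
n = 21: 21² + 43 = 484 = 22², a perfect square.
Thus n = 21 disproves the claim, and no smaller n works.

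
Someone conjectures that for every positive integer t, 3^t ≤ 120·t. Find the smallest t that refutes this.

We need the least positive integer t for which 3^t > 120·t.
The first 5 eligible values, up to t = 5, all satisfy the conclusion.
t = 6: 3^t = 729 and 120·t = 720, so 729 > 720.
Thus t = 6 disproves the claim, and no smaller t works.

t = 6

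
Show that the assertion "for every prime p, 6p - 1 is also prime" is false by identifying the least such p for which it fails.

p = 11

We need the least prime p for which 6p - 1 is not prime.
p = 2: 6p - 1 = 11, prime.
p = 3: 6p - 1 = 17, prime.
p = 5: 6p - 1 = 29, prime.
p = 7: 6p - 1 = 41, prime.
p = 11: 6p - 1 = 65 = 5 × 13, not prime.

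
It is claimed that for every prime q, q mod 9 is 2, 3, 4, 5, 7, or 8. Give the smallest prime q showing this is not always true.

q = 2: 2 mod 9 = 2.
q = 3: 3 mod 9 = 3.
q = 5: 5 mod 9 = 5.
q = 7: 7 mod 9 = 7.
q = 11: 11 mod 9 = 2.
q = 13: 13 mod 9 = 4.
q = 17: 17 mod 9 = 8.
q = 19: 19 mod 9 = 1 — not in {2, 3, 4, 5, 7, 8}.

q = 19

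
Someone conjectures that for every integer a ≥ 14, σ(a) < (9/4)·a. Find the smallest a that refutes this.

A counterexample is any integer a ≥ 14 such that the claim fails; we check each in order.
For a = 14, 15, 16, 17, 18, 19, 20, 21, 22, 23 the conclusion holds.
a = 24: σ(24) = 60; 60 ≥ 54.
Hence a = 24 is a counterexample.

a = 24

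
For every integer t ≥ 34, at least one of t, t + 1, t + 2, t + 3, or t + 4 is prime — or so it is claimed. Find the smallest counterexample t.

A counterexample is any integer t ≥ 34 such that t, t + 1, t + 2, t + 3, t + 4 are all composite; we check each in order.
The first 14 eligible values, up to t = 47, all satisfy the conclusion.
t = 48: 48 = 2 × 24; 49 = 7 × 7; 50 = 2 × 25; 51 = 3 × 17; 52 = 2 × 26 — all composite.
So t = 48 is the smallest counterexample.

t = 48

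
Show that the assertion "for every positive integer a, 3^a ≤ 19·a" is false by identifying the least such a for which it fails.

a = 4

a = 1: 3^a = 3 and 19·a = 19, so 3 ≤ 19.
a = 2: 3^a = 9 and 19·a = 38, so 9 ≤ 38.
a = 3: 3^a = 27 and 19·a = 57, so 27 ≤ 57.
a = 4: 3^a = 81 and 19·a = 76, so 81 > 76.
So a = 4 is the smallest counterexample.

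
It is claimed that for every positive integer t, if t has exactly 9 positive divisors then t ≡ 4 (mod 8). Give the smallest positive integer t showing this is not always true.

A counterexample is any positive integer t such that t has exactly 9 positive divisors but the claim fails; we check each in order.
For t = 36, 100, 196 the conclusion holds.
t = 225: τ(225) = 9; 225 ≡ 1 (mod 8).

t = 225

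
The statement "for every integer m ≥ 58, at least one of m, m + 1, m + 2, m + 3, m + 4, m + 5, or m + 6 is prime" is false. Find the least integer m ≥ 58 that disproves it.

We need the least integer m ≥ 58 for which m, m + 1, m + 2, m + 3, m + 4, m + 5, m + 6 are all composite.
For m = 58, 59, 60, 61, …, 87, 88, 89 the conclusion holds.
m = 90: 90 = 2 × 45; 91 = 7 × 13; 92 = 2 × 46; 93 = 3 × 31; 94 = 2 × 47; 95 = 5 × 19; 96 = 2 × 48 — all composite.
So m = 90 is the smallest counterexample.

m = 90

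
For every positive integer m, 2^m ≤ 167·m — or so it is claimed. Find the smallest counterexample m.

m = 11

A counterexample is any positive integer m such that 2^m > 167·m; we check each in order.
The first 10 eligible values, up to m = 10, all satisfy the conclusion.
m = 11: 2^m = 2048 and 167·m = 1837, so 2048 > 1837.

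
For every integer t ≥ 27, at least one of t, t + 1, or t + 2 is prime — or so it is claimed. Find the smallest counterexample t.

t = 32

The first 5 eligible values, up to t = 31, all satisfy the conclusion.
t = 32: 32 = 2 × 16; 33 = 3 × 11; 34 = 2 × 17 — all composite.
Hence t = 32 is a counterexample.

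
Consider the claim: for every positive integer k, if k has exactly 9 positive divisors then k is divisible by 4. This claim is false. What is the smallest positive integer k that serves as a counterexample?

For k = 36, 100, 196 the conclusion holds.
k = 225: τ(225) = 9; 225 mod 4 = 1.

k = 225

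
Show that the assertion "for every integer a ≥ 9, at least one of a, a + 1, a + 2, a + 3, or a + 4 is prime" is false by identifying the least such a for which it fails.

Check each integer a ≥ 9 in order until a, a + 1, a + 2, a + 3, a + 4 are all composite.
For a = 9, 10, 11, 12, …, 21, 22, 23 the conclusion holds.
a = 24: 24 = 2 × 12; 25 = 5 × 5; 26 = 2 × 13; 27 = 3 × 9; 28 = 2 × 14 — all composite.
So a = 24 is the smallest counterexample.

a = 24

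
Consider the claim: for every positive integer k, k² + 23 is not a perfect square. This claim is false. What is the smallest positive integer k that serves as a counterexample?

A counterexample is any positive integer k such that k² + 23 is a perfect square; we check each in order.
For k = 1, 2, 3, 4, 5, 6, 7, 8, 9, 10 the conclusion holds.
k = 11: 11² + 23 = 144 = 12², a perfect square.
So k = 11 is the smallest counterexample.

k = 11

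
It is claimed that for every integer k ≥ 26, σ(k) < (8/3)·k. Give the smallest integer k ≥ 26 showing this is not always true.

We need the least integer k ≥ 26 for which the claim fails.
For k = 26, 27, 28, 29, …, 57, 58, 59 the conclusion holds.
k = 60: σ(60) = 168; 168 ≥ 160.

k = 60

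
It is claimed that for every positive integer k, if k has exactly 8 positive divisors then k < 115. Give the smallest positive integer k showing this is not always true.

k = 128

Check each positive integer k in order until k has exactly 8 positive divisors but the claim fails.
The first 15 eligible values, up to k = 114, all satisfy the conclusion.
k = 128: τ(128) = 8; 128 ≥ 115.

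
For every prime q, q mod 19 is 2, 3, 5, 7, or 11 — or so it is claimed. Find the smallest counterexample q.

Check each prime q in order until the claim fails.
For q = 2, 3, 5, 7, 11 the conclusion holds.
q = 13: 13 mod 19 = 13 — not in {2, 3, 5, 7, 11}.

q = 13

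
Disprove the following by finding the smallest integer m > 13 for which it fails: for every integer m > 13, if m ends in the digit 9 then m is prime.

m = 19: 19 ends in 9 and is prime.
m = 29: 29 ends in 9 and is prime.
m = 39: 39 ends in 9; 39 = 3 × 13, composite.
Hence m = 39 is a counterexample.

m = 39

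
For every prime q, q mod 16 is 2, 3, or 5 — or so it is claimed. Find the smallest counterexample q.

For q = 2, 3, 5 the conclusion holds.
q = 7: 7 mod 16 = 7 — not in {2, 3, 5}.
Hence q = 7 is a counterexample.

q = 7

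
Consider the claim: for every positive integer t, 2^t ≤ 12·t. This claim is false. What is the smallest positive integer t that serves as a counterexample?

t = 7

t = 1: 2^t = 2 and 12·t = 12, so 2 ≤ 12.
t = 2: 2^t = 4 and 12·t = 24, so 4 ≤ 24.
t = 3: 2^t = 8 and 12·t = 36, so 8 ≤ 36.
t = 4: 2^t = 16 and 12·t = 48, so 16 ≤ 48.
t = 5: 2^t = 32 and 12·t = 60, so 32 ≤ 60.
t = 6: 2^t = 64 and 12·t = 72, so 64 ≤ 72.
t = 7: 2^t = 128 and 12·t = 84, so 128 > 84.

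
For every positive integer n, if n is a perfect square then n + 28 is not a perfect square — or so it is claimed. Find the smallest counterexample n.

A counterexample is any positive integer n such that n is a perfect square but n + 28 is a perfect square; we check each in order.
n = 1: 1 + 28 = 29, not a perfect square.
n = 4: 4 + 28 = 32, not a perfect square.
n = 9: 9 + 28 = 37, not a perfect square.
n = 16: 16 + 28 = 44, not a perfect square.
n = 25: 25 + 28 = 53, not a perfect square.
n = 36: 36 = 6² and 36 + 28 = 64 = 8².
Hence n = 36 is a counterexample.

n = 36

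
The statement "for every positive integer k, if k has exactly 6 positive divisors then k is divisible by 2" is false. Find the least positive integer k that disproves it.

k = 45

A counterexample is any positive integer k such that k has exactly 6 positive divisors but k is not divisible by 2; we check each in order.
For k = 12, 18, 20, 28, 32, 44 the conclusion holds.
k = 45: τ(45) = 6; 45 mod 2 = 1.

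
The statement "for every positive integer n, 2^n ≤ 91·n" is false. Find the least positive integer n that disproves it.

n = 10

A counterexample is any positive integer n such that 2^n > 91·n; we check each in order.
For n = 1, 2, 3, 4, 5, 6, 7, 8, 9 the conclusion holds.
n = 10: 2^n = 1024 and 91·n = 910, so 1024 > 910.
So n = 10 is the smallest counterexample.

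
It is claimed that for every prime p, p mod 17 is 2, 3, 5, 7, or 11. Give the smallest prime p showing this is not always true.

p = 13

Check each prime p in order until the claim fails.
p = 2: 2 mod 17 = 2.
p = 3: 3 mod 17 = 3.
p = 5: 5 mod 17 = 5.
p = 7: 7 mod 17 = 7.
p = 11: 11 mod 17 = 11.
p = 13: 13 mod 17 = 13 — not in {2, 3, 5, 7, 11}.
Thus p = 13 disproves the claim, and no smaller p works.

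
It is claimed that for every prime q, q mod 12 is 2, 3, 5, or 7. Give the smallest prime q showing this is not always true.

q = 11

Check each prime q in order until the claim fails.
q = 2: 2 mod 12 = 2.
q = 3: 3 mod 12 = 3.
q = 5: 5 mod 12 = 5.
q = 7: 7 mod 12 = 7.
q = 11: 11 mod 12 = 11 — not in {2, 3, 5, 7}.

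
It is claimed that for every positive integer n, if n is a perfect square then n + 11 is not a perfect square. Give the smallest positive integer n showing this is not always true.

A counterexample is any positive integer n such that n is a perfect square but n + 11 is a perfect square; we check each in order.
The first 4 eligible values, up to n = 16, all satisfy the conclusion.
n = 25: 25 = 5² and 25 + 11 = 36 = 6².

n = 25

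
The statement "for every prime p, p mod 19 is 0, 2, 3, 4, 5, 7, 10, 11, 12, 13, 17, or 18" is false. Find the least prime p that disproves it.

p = 47

A counterexample is any prime p such that the claim fails; we check each in order.
The first 14 eligible values, up to p = 43, all satisfy the conclusion.
p = 47: 47 mod 19 = 9 — not in {0, 2, 3, 4, 5, 7, 10, 11, 12, 13, 17, 18}.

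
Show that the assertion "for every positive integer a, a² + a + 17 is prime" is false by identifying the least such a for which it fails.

a = 16

A counterexample is any positive integer a such that a² + a + 17 is not prime; we check each in order.
For a = 1, 2, 3, 4, …, 13, 14, 15 the conclusion holds.
a = 16: a² + a + 17 = 289 = 17 × 17, composite.
Hence a = 16 is a counterexample.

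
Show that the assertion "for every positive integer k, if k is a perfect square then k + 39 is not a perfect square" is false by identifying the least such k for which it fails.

k = 25

k = 1: 1 + 39 = 40, not a perfect square.
k = 4: 4 + 39 = 43, not a perfect square.
k = 9: 9 + 39 = 48, not a perfect square.
k = 16: 16 + 39 = 55, not a perfect square.
k = 25: 25 = 5² and 25 + 39 = 64 = 8².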